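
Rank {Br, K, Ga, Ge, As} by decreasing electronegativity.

Br > As > Ge > Ga > K

K is in period 4, group 1; Ga is in period 4, group 13; Ge is in period 4, group 14; As is in period 4, group 15; Br is in period 4, group 17.
Electronegativity increases across a period and decreases down a group, tracking effective nuclear charge and atomic size.
All lie in period 4, so electronegativity increases left to right.
So from highest to lowest: Br > As > Ge > Ga > K.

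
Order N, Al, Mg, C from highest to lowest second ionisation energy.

N > C > Al > Mg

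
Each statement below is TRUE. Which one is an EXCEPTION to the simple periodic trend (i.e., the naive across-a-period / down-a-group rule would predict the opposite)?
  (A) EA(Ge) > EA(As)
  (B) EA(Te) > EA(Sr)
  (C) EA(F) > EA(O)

(A)

The general trend: electron affinity increases across a period and decreases down a group.
(A) Ge (period 4, group 14) vs As (period 4, group 15): the stated order contradicts the simple trend.
(B) Te (period 5, group 16) vs Sr (period 5, group 2): the stated order agrees with the simple trend.
(C) F (period 2, group 17) vs O (period 2, group 16): the stated order agrees with the simple trend.
The exception is (A): adding an electron to As's half-filled 4p³ is unfavourable, so Ge (4p²) has the more exothermic EA.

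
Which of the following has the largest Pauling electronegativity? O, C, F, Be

F

Be is in period 2, group 2; C is in period 2, group 14; O is in period 2, group 16; F is in period 2, group 17.
Atoms toward the upper right of the periodic table pull bonding electrons most strongly.
All lie in period 2, so electronegativity increases left to right.
The largest Pauling electronegativity among these belongs to F.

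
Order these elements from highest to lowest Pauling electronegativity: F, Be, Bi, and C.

F, C, Bi, Be

Atoms toward the upper right of the periodic table pull bonding electrons most strongly.
These span different periods and groups, so the two trends combine.
Bi > Be: the two effects oppose for this pair; the across-period effect wins (2.02 vs 1.57).
C > Bi: period and group pull opposite ways; the down-group shift dominates (2.55 vs 2.02).
F > C: F lies to the right of C in period 2, so the across-period effect alone puts F higher.
Approximate values (Pauling): Be 1.57, C 2.55, F 3.98, Bi 2.02.
So from highest to lowest: F > C > Bi > Be.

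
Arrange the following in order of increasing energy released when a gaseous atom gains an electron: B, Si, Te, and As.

B < As < Si < Te

B is in period 2, group 13; Si is in period 3, group 14; As is in period 4, group 15; Te is in period 5, group 16.
EA tends to increase across a period and decrease down a group, though the pattern is less regular than for IE or radius.
A diagonal step moves right (one effect) and down (the opposite effect) at once.
As > B: period and group pull opposite ways; the across-period shift dominates (78 vs 27 kJ/mol).
Si > As: period and group pull opposite ways; the down-group shift dominates (134 vs 78 kJ/mol).
Te > Si: the two effects oppose for this pair; the across-period effect wins (190 vs 134 kJ/mol).
For reference (kJ/mol): B 27, Si 134, As 78, Te 190.
So from lowest to highest: B < As < Si < Te.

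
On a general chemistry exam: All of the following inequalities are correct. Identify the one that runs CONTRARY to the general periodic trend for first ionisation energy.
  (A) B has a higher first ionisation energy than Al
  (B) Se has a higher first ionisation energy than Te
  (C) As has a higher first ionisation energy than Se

(C)

The general trend: first ionisation energy increases across a period and decreases down a group.
(A) B (period 2, group 13) vs Al (period 3, group 13): the stated order agrees with the simple trend.
(B) Se (period 4, group 16) vs Te (period 5, group 16): the stated order agrees with the simple trend.
(C) As (period 4, group 15) vs Se (period 4, group 16): the stated order contradicts the simple trend.
The exception is (C): Se (4p⁴) ionizes more easily than half-filled As (4p³).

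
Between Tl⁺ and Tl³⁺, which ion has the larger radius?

Tl⁺

Both ions have Z = 81 protons, but Tl³⁺ has lost more electrons, so its remaining electrons feel a larger effective nuclear charge per electron and are pulled in more tightly.
Higher positive charge → smaller ion, so Tl⁺ > Tl³⁺.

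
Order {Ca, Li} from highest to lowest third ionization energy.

Li > Ca

Consider each +2 ion: Ca²⁺ is the bare [Ar] core; Li²⁺ is already 1 electron into the core.
All of these are removing an electron from a noble-gas core or deeper; the smaller core (lower principal quantum number) is held far more tightly, and within a period the higher nuclear charge binds the same core more tightly.
The numbers (kJ/mol): Ca 4912, Li 11815.
Putting it together, IE_3: Ca < Li.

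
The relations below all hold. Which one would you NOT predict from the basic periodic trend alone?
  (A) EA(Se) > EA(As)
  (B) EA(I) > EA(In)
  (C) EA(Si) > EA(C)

The general trend: electron affinity increases across a period and decreases down a group.
(A) Se (period 4, group 16) vs As (period 4, group 15): the stated order agrees with the simple trend.
(B) I (period 5, group 17) vs In (period 5, group 13): the stated order agrees with the simple trend.
(C) Si (period 3, group 14) vs C (period 2, group 14): the stated order contradicts the simple trend.
The exception is (C): Si's larger, more diffuse 3p orbitals accept an added electron slightly more readily than C's compact 2p.

(C)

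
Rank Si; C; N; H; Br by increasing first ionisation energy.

Si < C < Br < H < N

H is in period 1, group 1; C is in period 2, group 14; N is in period 2, group 15; Si is in period 3, group 14; Br is in period 4, group 17.
Across a period the outer electron is held more tightly (higher IE₁); down a group it sits in a higher shell, more shielded, and comes off more easily.
Here both period and group differ, so the two effects have to be weighed against each other.
C > Si: C sits above Si in group 14, so the down-group effect alone puts C higher.
Br > C: period and group pull opposite ways; the across-period shift dominates (1140 vs 1086 kJ/mol).
H > Br: the two effects oppose for this pair; the down-group effect wins (1312 vs 1140 kJ/mol).
N > H: the two effects oppose for this pair; the across-period effect wins (1402 vs 1312 kJ/mol).
For reference (kJ/mol): H 1312, C 1086, N 1402, Si 786, Br 1140.
So from lowest to highest: Si < C < Br < H < N.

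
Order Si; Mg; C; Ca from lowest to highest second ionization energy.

After 1 electron has been removed, what remains? Si⁺ still has 3 valence electrons; Mg⁺ still has 1 valence electron; C⁺ still has 3 valence electrons; Ca⁺ still has 1 valence electron.
All are still removing valence electrons, so compare the +1 ions as you would atoms: IE_2 generally rises across a period (higher Z_eff) and falls down a group (larger shell), subject to the usual subshell exceptions.
Valence configurations: Si⁺ [Ne]3s²3p¹, Mg⁺ [Ne]3s¹, C⁺ [He]2s²2p¹, Ca⁺ [Ar]4s¹.
Tabulated IE_2 (kJ/mol): Si 1577, Mg 1451, C 2353, Ca 1145.
Overall IE_2 order: Ca < Mg < Si < C.

Ca, Mg, Si, C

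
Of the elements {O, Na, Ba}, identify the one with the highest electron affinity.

O

Atoms with high Z_eff and room in the valence shell (especially the halogens) have the most exothermic electron affinities.
These span different periods and groups, so the two trends combine.
Na > Ba: the two effects oppose for this pair; the down-group effect wins (53 vs 14 kJ/mol).
O > Na: relative to Na, both the across-period and down-group shifts push O's electron affinity up.
Approximate values (kJ/mol): O 141, Na 53, Ba 14.
The highest electron affinity among these belongs to O.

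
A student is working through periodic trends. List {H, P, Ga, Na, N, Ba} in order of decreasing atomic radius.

H is in period 1, group 1; N is in period 2, group 15; Na is in period 3, group 1; P is in period 3, group 15; Ga is in period 4, group 13; Ba is in period 6, group 2.
Across a period the added protons contract the valence shell; down a group each new principal shell makes the atom larger.
These span different periods and groups, so the two trends combine.
N > H: period and group pull opposite ways; the down-group shift dominates (71 vs 32 pm).
P > N: they share group 15; the group trend gives P the larger value.
Ga > P: relative to P, both the across-period and down-group shifts push Ga's atomic radius up.
Na > Ga: the two effects oppose for this pair; the across-period effect wins (155 vs 124 pm).
Ba > Na: period and group pull opposite ways; the down-group shift dominates (196 vs 155 pm).
Approximate values (pm): H 32, N 71, Na 155, P 111, Ga 124, Ba 196.
So from largest to smallest: Ba > Na > Ga > P > N > H.

Ba > Na > Ga > P > N > H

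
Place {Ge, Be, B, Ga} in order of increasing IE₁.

Ga < Ge < B < Be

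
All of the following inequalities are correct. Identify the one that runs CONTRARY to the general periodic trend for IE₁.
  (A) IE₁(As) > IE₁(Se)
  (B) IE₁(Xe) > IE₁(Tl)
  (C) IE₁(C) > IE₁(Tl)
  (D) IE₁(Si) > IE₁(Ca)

The general trend: IE₁ increases across a period and decreases down a group.
(A) As (period 4, group 15) vs Se (period 4, group 16): the stated order contradicts the simple trend.
(B) Xe (period 5, group 18) vs Tl (period 6, group 13): the stated order agrees with the simple trend.
(C) C (period 2, group 14) vs Tl (period 6, group 13): the stated order agrees with the simple trend.
(D) Si (period 3, group 14) vs Ca (period 4, group 2): the stated order agrees with the simple trend.
The exception is (A): Se (4p⁴) ionizes more easily than half-filled As (4p³).

(A)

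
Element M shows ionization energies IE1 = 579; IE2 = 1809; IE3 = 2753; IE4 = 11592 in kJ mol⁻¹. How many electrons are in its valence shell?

3

Look for the largest jump between consecutive ionization energies: IE4/IE3 ≈ 4.2, far larger than any earlier ratio.
That jump marks the point where a core electron is being removed. So the atom has 3 valence electrons.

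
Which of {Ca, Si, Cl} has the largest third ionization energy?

Ca

The third ionization energy removes an electron from the +2 ion. For each element: Ca²⁺ is the bare [Ar] core; Si²⁺ still has 2 valence electrons; Cl²⁺ still has 5 valence electrons.
Core electrons are held far more tightly than valence electrons, so Ca tops the IE_3 order.
Valence configurations: Si²⁺ [Ne]3s², Cl²⁺ [Ne]3s²3p³.
Approximate IE_3 values (kJ/mol): Ca 4912, Si 3232, Cl 3822.
So the third ionization energies run Si < Cl < Ca.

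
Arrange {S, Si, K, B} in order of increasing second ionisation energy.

Si < S < B < K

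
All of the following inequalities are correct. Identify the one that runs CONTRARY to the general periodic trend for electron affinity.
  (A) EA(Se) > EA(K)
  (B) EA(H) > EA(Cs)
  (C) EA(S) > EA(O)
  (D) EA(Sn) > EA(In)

(C)

The general trend: electron affinity increases across a period and decreases down a group.
(A) Se (period 4, group 16) vs K (period 4, group 1): the stated order agrees with the simple trend.
(B) H (period 1, group 1) vs Cs (period 6, group 1): the stated order agrees with the simple trend.
(C) S (period 3, group 16) vs O (period 2, group 16): the stated order contradicts the simple trend.
(D) Sn (period 5, group 14) vs In (period 5, group 13): the stated order agrees with the simple trend.
The exception is (C): the compact 2p subshell of O repels the added electron more than S's larger 3p does.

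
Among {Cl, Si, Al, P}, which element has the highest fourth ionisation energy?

After 3 electrons have been removed, what remains? Cl³⁺ still has 4 valence electrons; Si³⁺ still has 1 valence electron; Al³⁺ is the bare [Ne] core; P³⁺ still has 2 valence electrons.
Core electrons are held far more tightly than valence electrons, so Al tops the IE_4 order.
Valence configurations: Cl³⁺ [Ne]3s²3p², Si³⁺ [Ne]3s¹, P³⁺ [Ne]3s².
Tabulated IE_4 (kJ/mol): Cl 5159, Si 4356, Al 11577, P 4964.
So the fourth ionization energies run Si < P < Cl < Al.

Al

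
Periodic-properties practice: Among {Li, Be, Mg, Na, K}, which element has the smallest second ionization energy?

Consider each +1 ion: Li⁺ is the bare [He] core; Be⁺ still has 1 valence electron; Mg⁺ still has 1 valence electron; Na⁺ is the bare [Ne] core; K⁺ is the bare [Ar] core.
Pulling an electron out of a noble-gas core costs far more than removing a remaining valence electron, so K, Na and Li sit at the high end of IE_2.
Valence configurations: Be⁺ [He]2s¹, Mg⁺ [Ne]3s¹.
Tabulated IE_2 (kJ/mol): Li 7298, Be 1757, Mg 1451, Na 4562, K 3052.
Hence IE_2: Mg < Be < K < Na < Li.

Mg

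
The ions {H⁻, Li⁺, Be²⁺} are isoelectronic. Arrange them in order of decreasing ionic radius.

H⁻, Li⁺, Be²⁺

All of these have 2 electrons, so size is governed by nuclear charge alone: the more protons, the stronger the pull on the same electron cloud, and the smaller the ion.
Nuclear charges: Be²⁺ (Z=4), Li⁺ (Z=3), H⁻ (Z=1).
Largest to smallest: H⁻ > Li⁺ > Be²⁺.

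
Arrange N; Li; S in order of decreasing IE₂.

IE_2 is the cost of taking one more electron from the +1 cation: N⁺ still has 4 valence electrons; Li⁺ is the bare [He] core; S⁺ still has 5 valence electrons.
Pulling an electron out of a noble-gas core costs far more than removing a remaining valence electron, so Li sits at the high end of IE_2.
Valence configurations: N⁺ [He]2s²2p², S⁺ [Ne]3s²3p³.
Approximate IE_2 values (kJ/mol): N 2856, Li 7298, S 2252.
Putting it together, IE_2: S < N < Li.

Li, N, S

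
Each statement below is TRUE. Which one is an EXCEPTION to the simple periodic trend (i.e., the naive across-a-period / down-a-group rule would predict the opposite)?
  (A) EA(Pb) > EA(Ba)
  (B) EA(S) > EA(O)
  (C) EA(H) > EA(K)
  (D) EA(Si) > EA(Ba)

(B)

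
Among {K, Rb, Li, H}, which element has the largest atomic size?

Across a period the added protons contract the valence shell; down a group each new principal shell makes the atom larger.
All are in group 1, so atomic radius increases down the group.
The largest atomic size among these belongs to Rb.

Rb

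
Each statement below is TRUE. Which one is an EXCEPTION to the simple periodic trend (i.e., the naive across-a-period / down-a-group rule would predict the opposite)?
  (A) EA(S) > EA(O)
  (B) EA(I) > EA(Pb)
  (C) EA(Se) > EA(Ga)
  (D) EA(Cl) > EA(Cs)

The general trend: electron affinity increases across a period and decreases down a group.
(A) S (period 3, group 16) vs O (period 2, group 16): the stated order contradicts the simple trend.
(B) I (period 5, group 17) vs Pb (period 6, group 14): the stated order agrees with the simple trend.
(C) Se (period 4, group 16) vs Ga (period 4, group 13): the stated order agrees with the simple trend.
(D) Cl (period 3, group 17) vs Cs (period 6, group 1): the stated order agrees with the simple trend.
The exception is (A): the compact 2p subshell of O repels the added electron more than S's larger 3p does.

(A)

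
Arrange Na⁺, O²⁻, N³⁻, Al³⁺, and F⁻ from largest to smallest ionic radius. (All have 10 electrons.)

N³⁻, O²⁻, F⁻, Na⁺, Al³⁺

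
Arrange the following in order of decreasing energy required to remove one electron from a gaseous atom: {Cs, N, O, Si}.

N > O > Si > Cs

N is in period 2, group 15; O is in period 2, group 16; Si is in period 3, group 14; Cs is in period 6, group 1.
IE₁ increases left→right with effective nuclear charge and decreases top→bottom as the valence shell moves farther out.
Neither a single period nor a single group — weigh both effects.
Si > Cs: both effects reinforce here, so Si is clearly the higher of the two.
O > Si: both effects reinforce here, so O is clearly the higher of the two.
N > O: this pair runs against the simple trend — see the exception note.
Note the exception: N has a higher first ionization energy than O, contrary to the simple trend — pairing an electron in O's 2p⁴ costs repulsion energy, so O ionizes more easily than half-filled N (2p³).
For reference (kJ/mol): N 1402, O 1314, Si 786, Cs 376.
So from highest to lowest: N > O > Si > Cs.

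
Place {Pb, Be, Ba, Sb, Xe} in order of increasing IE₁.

First ionization energy rises across a period (greater Z_eff holds electrons more tightly) and falls down a group (valence electrons are farther from the nucleus).
Here both period and group differ, so the two effects have to be weighed against each other.
Pb > Ba: Pb lies to the right of Ba in period 6, so the across-period effect alone puts Pb higher.
Sb > Pb: both effects reinforce here, so Sb is clearly the higher of the two.
Be > Sb: period and group pull opposite ways; the down-group shift dominates (900 vs 831 kJ/mol).
Xe > Be: the two effects oppose for this pair; the across-period effect wins (1170 vs 900 kJ/mol).
For reference (kJ/mol): Be 900, Sb 831, Xe 1170, Ba 503, Pb 716.
So from lowest to highest: Ba < Pb < Sb < Be < Xe.

Ba, Pb, Sb, Be, Xe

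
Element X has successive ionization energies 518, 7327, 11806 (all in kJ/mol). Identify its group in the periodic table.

Look for the largest jump between consecutive ionization energies: IE2/IE1 ≈ 14.1, far larger than any earlier ratio.
That jump marks the point where a core electron is being removed. So the atom has 1 valence electron.
A main-group element with 1 valence electron is in group 1.

Group 1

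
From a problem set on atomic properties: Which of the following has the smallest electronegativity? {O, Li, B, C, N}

Atoms toward the upper right of the periodic table pull bonding electrons most strongly.
All lie in period 2, so electronegativity increases left to right.
The smallest electronegativity among these belongs to Li.

Li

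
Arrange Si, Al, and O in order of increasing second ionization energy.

After 1 electron has been removed, what remains? Si⁺ still has 3 valence electrons; Al⁺ still has 2 valence electrons; O⁺ still has 5 valence electrons.
All are still removing valence electrons, so compare the +1 ions as you would atoms: IE_2 generally rises across a period (higher Z_eff) and falls down a group (larger shell), subject to the usual subshell exceptions.
Valence configurations: Si⁺ [Ne]3s²3p¹, Al⁺ [Ne]3s², O⁺ [He]2s²2p³.
Si⁺ loses a lone 3p electron whereas Al⁺ must break into a filled 3s² pair, so IE_2(Al) > IE_2(Si) even though Si has the higher nuclear charge.
Tabulated IE_2 (kJ/mol): Si 1577, Al 1817, O 3388.
Putting it together, IE_2: Si < Al < O.

Si < Al < O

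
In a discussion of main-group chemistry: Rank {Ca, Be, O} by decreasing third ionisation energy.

After 2 electrons have been removed, what remains? Ca²⁺ is the bare [Ar] core; Be²⁺ is the bare [He] core; O²⁺ still has 4 valence electrons.
Usually core removal costs more than valence removal, but here the competition is close: a tightly held n=2 valence electron can cost more to remove than an n=3 core electron, so the actual values have to decide it.
Approximate IE_3 values (kJ/mol): Ca 4912, Be 14849, O 5300.
So the third ionization energies run Ca < O < Be.

Be > O > Ca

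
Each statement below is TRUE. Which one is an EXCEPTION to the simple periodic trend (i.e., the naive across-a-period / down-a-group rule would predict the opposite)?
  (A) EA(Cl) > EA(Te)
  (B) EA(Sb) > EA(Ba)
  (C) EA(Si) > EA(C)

The general trend: electron affinity increases across a period and decreases down a group.
(A) Cl (period 3, group 17) vs Te (period 5, group 16): the stated order agrees with the simple trend.
(B) Sb (period 5, group 15) vs Ba (period 6, group 2): the stated order agrees with the simple trend.
(C) Si (period 3, group 14) vs C (period 2, group 14): the stated order contradicts the simple trend.
The exception is (C): Si's larger, more diffuse 3p orbitals accept an added electron slightly more readily than C's compact 2p.

(C)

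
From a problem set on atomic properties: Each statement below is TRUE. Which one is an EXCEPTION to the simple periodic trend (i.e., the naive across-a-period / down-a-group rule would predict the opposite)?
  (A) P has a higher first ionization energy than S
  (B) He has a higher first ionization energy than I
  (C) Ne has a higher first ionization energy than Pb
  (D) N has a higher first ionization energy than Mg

(A)

The general trend: first ionization energy increases across a period and decreases down a group.
(A) P (period 3, group 15) vs S (period 3, group 16): the stated order contradicts the simple trend.
(B) He (period 1, group 18) vs I (period 5, group 17): the stated order agrees with the simple trend.
(C) Ne (period 2, group 18) vs Pb (period 6, group 14): the stated order agrees with the simple trend.
(D) N (period 2, group 15) vs Mg (period 3, group 2): the stated order agrees with the simple trend.
The exception is (A): S (3p⁴) ionizes more easily than half-filled P (3p³) because the paired 3p electron in S is pushed out by e⁻–e⁻ repulsion.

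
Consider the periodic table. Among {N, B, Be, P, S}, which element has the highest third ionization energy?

Be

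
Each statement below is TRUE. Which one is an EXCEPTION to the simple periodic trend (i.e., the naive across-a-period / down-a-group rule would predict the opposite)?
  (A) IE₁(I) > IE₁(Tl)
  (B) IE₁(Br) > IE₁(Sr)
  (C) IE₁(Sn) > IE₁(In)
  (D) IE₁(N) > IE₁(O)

The general trend: IE₁ increases across a period and decreases down a group.
(A) I (period 5, group 17) vs Tl (period 6, group 13): the stated order agrees with the simple trend.
(B) Br (period 4, group 17) vs Sr (period 5, group 2): the stated order agrees with the simple trend.
(C) Sn (period 5, group 14) vs In (period 5, group 13): the stated order agrees with the simple trend.
(D) N (period 2, group 15) vs O (period 2, group 16): the stated order contradicts the simple trend.
The exception is (D): pairing an electron in O's 2p⁴ costs repulsion energy, so O ionizes more easily than half-filled N (2p³).

(D)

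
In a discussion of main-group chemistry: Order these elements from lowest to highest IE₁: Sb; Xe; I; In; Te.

In < Sb < Te < I < Xe

Removing the outermost electron gets harder across a period and easier down a group.
All lie in period 5, so first ionization energy increases left to right.
So from lowest to highest: In < Sb < Te < I < Xe.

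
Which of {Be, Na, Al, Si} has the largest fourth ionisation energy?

IE_4 is the cost of taking one more electron from the +3 cation: Be³⁺ is already 1 electron into the core; Na³⁺ is already 2 electrons into the core; Al³⁺ is the bare [Ne] core; Si³⁺ still has 1 valence electron.
Breaking into a closed-shell core is much more expensive than removing a leftover valence electron — Na, Al and Be have the largest IE_4 here.
The numbers (kJ/mol): Be 21007, Na 9543, Al 11577, Si 4356.
Overall IE_4 order: Si < Na < Al < Be.

Be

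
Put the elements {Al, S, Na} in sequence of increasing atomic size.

Na is in period 3, group 1; Al is in period 3, group 13; S is in period 3, group 16.
Moving right in a period, electrons are added to the same shell under a stronger nuclear pull, so atoms get smaller; moving down, a new shell is opened and atoms get larger.
All lie in period 3, so atomic radius increases right to left.
So from smallest to largest: S < Al < Na.

S < Al < Na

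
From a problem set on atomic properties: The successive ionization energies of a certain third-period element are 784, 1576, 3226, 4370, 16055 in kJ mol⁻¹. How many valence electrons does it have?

Look for the largest jump between consecutive ionization energies: IE5/IE4 ≈ 3.7, far larger than any earlier ratio.
That jump marks the point where a core electron is being removed. So the atom has 4 valence electrons.

4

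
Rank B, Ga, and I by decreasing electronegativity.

Atoms toward the upper right of the periodic table pull bonding electrons most strongly.
These span different periods and groups, so the two trends combine.
B > Ga: B sits above Ga in group 13, so the down-group effect alone puts B higher.
I > B: period and group pull opposite ways; the across-period shift dominates (2.66 vs 2.04).
Approximate values (Pauling): B 2.04, Ga 1.81, I 2.66.
So from highest to lowest: I > B > Ga.

I, B, Ga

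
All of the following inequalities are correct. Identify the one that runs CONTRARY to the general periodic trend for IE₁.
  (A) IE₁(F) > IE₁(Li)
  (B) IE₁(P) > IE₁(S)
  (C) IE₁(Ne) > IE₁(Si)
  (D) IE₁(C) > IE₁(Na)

The general trend: IE₁ increases across a period and decreases down a group.
(A) F (period 2, group 17) vs Li (period 2, group 1): the stated order agrees with the simple trend.
(B) P (period 3, group 15) vs S (period 3, group 16): the stated order contradicts the simple trend.
(C) Ne (period 2, group 18) vs Si (period 3, group 14): the stated order agrees with the simple trend.
(D) C (period 2, group 14) vs Na (period 3, group 1): the stated order agrees with the simple trend.
The exception is (B): S (3p⁴) ionizes more easily than half-filled P (3p³) because the paired 3p electron in S is pushed out by e⁻–e⁻ repulsion.

(B)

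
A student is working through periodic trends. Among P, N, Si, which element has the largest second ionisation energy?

N

After 1 electron has been removed, what remains? P⁺ still has 4 valence electrons; N⁺ still has 4 valence electrons; Si⁺ still has 3 valence electrons.
All are still removing valence electrons, so compare the +1 ions as you would atoms: IE_2 generally rises across a period (higher Z_eff) and falls down a group (larger shell), subject to the usual subshell exceptions.
Valence configurations: P⁺ [Ne]3s²3p², N⁺ [He]2s²2p², Si⁺ [Ne]3s²3p¹.
Tabulated IE_2 (kJ/mol): P 1907, N 2856, Si 1577.
Putting it together, IE_2: Si < P < N.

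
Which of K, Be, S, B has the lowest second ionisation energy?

IE_2 is the cost of taking one more electron from the +1 cation: K⁺ is the bare [Ar] core; Be⁺ still has 1 valence electron; S⁺ still has 5 valence electrons; B⁺ still has 2 valence electrons.
Pulling an electron out of a noble-gas core costs far more than removing a remaining valence electron, so K sits at the high end of IE_2.
Valence configurations: Be⁺ [He]2s¹, S⁺ [Ne]3s²3p³, B⁺ [He]2s².
Approximate IE_2 values (kJ/mol): K 3052, Be 1757, S 2252, B 2427.
So the second ionization energies run Be < S < B < K.

Be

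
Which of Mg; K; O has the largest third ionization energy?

The third ionization energy removes an electron from the +2 ion. For each element: Mg²⁺ is the bare [Ne] core; K²⁺ is already 1 electron into the core; O²⁺ still has 4 valence electrons.
Usually core removal costs more than valence removal, but here the competition is close: a tightly held n=2 valence electron can cost more to remove than an n=3 core electron, so the actual values have to decide it.
Approximate IE_3 values (kJ/mol): Mg 7733, K 4420, O 5300.
Putting it together, IE_3: K < O < Mg.

Mg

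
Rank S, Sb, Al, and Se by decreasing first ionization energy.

Removing the outermost electron gets harder across a period and easier down a group.
Here both period and group differ, so the two effects have to be weighed against each other.
Sb > Al: the two effects oppose for this pair; the across-period effect wins (831 vs 578 kJ/mol).
Se > Sb: both effects reinforce here, so Se is clearly the higher of the two.
S > Se: they share group 16; the group trend gives S the larger value.
Approximate values (kJ/mol): Al 578, S 1000, Se 941, Sb 831.
So from highest to lowest: S > Se > Sb > Al.

S > Se > Sb > Al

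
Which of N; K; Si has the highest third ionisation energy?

Consider each +2 ion: N²⁺ still has 3 valence electrons; K²⁺ is already 1 electron into the core; Si²⁺ still has 2 valence electrons.
Usually core removal costs more than valence removal, but here the competition is close: a tightly held n=2 valence electron can cost more to remove than an n=3 core electron, so the actual values have to decide it.
Valence configurations: N²⁺ [He]2s²2p¹, Si²⁺ [Ne]3s².
Tabulated IE_3 (kJ/mol): N 4578, K 4420, Si 3232.
So the third ionization energies run Si < K < N.

N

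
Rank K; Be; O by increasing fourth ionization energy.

The fourth ionization energy removes an electron from the +3 ion. For each element: K³⁺ is already 2 electrons into the core; Be³⁺ is already 1 electron into the core; O³⁺ still has 3 valence electrons.
Usually core removal costs more than valence removal, but here the competition is close: a tightly held n=2 valence electron can cost more to remove than an n=3 core electron, so the actual values have to decide it.
Tabulated IE_4 (kJ/mol): K 5877, Be 21007, O 7469.
So the fourth ionization energies run K < O < Be.

K < O < Be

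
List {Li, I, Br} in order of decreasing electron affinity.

Br > I > Li

Li is in period 2, group 1; Br is in period 4, group 17; I is in period 5, group 17.
Electron affinity generally becomes more exothermic across a period toward the halogens and less exothermic down a group.
Neither a single period nor a single group — weigh both effects.
I > Li: period and group pull opposite ways; the across-period shift dominates (295 vs 60 kJ/mol).
Br > I: Br sits above I in group 17, so the down-group effect alone puts Br higher.
Tabulated electron affinity (kJ/mol): Li 60, Br 325, I 295.
So from highest to lowest: Br > I > Li.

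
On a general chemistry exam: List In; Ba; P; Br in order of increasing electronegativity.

P is in period 3, group 15; Br is in period 4, group 17; In is in period 5, group 13; Ba is in period 6, group 2.
Atoms toward the upper right of the periodic table pull bonding electrons most strongly.
Neither a single period nor a single group — weigh both effects.
In > Ba: relative to Ba, both the across-period and down-group shifts push In's electronegativity up.
P > In: relative to In, both the across-period and down-group shifts push P's electronegativity up.
Br > P: period and group pull opposite ways; the across-period shift dominates (2.96 vs 2.19).
Approximate values (Pauling): P 2.19, Br 2.96, In 1.78, Ba 0.89.
So from lowest to highest: Ba < In < P < Br.

Ba, In, P, Br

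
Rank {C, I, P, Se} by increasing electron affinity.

P, C, Se, I

Atoms with high Z_eff and room in the valence shell (especially the halogens) have the most exothermic electron affinities.
A diagonal step moves right (one effect) and down (the opposite effect) at once.
C > P: the two effects oppose for this pair; the down-group effect wins (122 vs 72 kJ/mol).
Se > C: the two effects oppose for this pair; the across-period effect wins (195 vs 122 kJ/mol).
I > Se: period and group pull opposite ways; the across-period shift dominates (295 vs 195 kJ/mol).
Tabulated electron affinity (kJ/mol): C 122, P 72, Se 195, I 295.
So from lowest to highest: P < C < Se < I.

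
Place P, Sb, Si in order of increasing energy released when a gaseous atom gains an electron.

Atoms with high Z_eff and room in the valence shell (especially the halogens) have the most exothermic electron affinities.
These span different periods and groups, so the two trends combine.
Sb > P: this pair runs against the simple trend — see the exception note.
Si > Sb: period and group pull opposite ways; the down-group shift dominates (134 vs 103 kJ/mol).
Note the exception: Sb has a higher electron affinity than P, contrary to the simple trend — both are half-filled np³, but the pairing/repulsion penalty for the added electron shrinks as the p orbitals become larger and more diffuse down the group, and for Sb that outweighs the weaker nuclear attraction.
Note the exception: Si has a higher electron affinity than P, contrary to the simple trend — adding an electron to P's half-filled 3p³ is unfavourable, so Si (3p²) has the more exothermic EA.
Approximate values (kJ/mol): Si 134, P 72, Sb 103.
So from lowest to highest: P < Sb < Si.

P, Sb, Si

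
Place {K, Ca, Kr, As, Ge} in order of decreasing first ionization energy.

Kr > As > Ge > Ca > K

K is in period 4, group 1; Ca is in period 4, group 2; Ge is in period 4, group 14; As is in period 4, group 15; Kr is in period 4, group 18.
Across a period the outer electron is held more tightly (higher IE₁); down a group it sits in a higher shell, more shielded, and comes off more easily.
All lie in period 4, so first ionization energy increases left to right.
So from highest to lowest: Kr > As > Ge > Ca > K.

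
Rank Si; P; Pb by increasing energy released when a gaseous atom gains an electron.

Pb, P, Si

Si is in period 3, group 14; P is in period 3, group 15; Pb is in period 6, group 14.
Atoms with high Z_eff and room in the valence shell (especially the halogens) have the most exothermic electron affinities.
Neither a single period nor a single group — weigh both effects.
P > Pb: relative to Pb, both the across-period and down-group shifts push P's electron affinity up.
Si > P: this pair runs against the simple trend — see the exception note.
Note the exception: Si has a higher electron affinity than P, contrary to the simple trend — adding an electron to P's half-filled 3p³ is unfavourable, so Si (3p²) has the more exothermic EA.
For reference (kJ/mol): Si 134, P 72, Pb 35.
So from lowest to highest: Pb < P < Si.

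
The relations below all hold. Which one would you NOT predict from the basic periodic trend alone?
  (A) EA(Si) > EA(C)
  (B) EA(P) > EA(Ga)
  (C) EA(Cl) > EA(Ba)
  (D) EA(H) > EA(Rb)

The general trend: electron affinity increases across a period and decreases down a group.
(A) Si (period 3, group 14) vs C (period 2, group 14): the stated order contradicts the simple trend.
(B) P (period 3, group 15) vs Ga (period 4, group 13): the stated order agrees with the simple trend.
(C) Cl (period 3, group 17) vs Ba (period 6, group 2): the stated order agrees with the simple trend.
(D) H (period 1, group 1) vs Rb (period 5, group 1): the stated order agrees with the simple trend.
The exception is (A): Si's larger, more diffuse 3p orbitals accept an added electron slightly more readily than C's compact 2p.

(A)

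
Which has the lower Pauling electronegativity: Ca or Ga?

Ca

Ca is in period 4, group 2; Ga is in period 4, group 13.
Smaller atoms with higher effective nuclear charge are more electronegative.
All lie in period 4, so electronegativity increases left to right.
So Ca has the lower Pauling electronegativity (Ca < Ga).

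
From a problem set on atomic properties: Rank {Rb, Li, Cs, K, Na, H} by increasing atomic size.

H is in period 1, group 1; Li is in period 2, group 1; Na is in period 3, group 1; K is in period 4, group 1; Rb is in period 5, group 1; Cs is in period 6, group 1.
Atomic radius shrinks across a period as nuclear charge pulls the same shell inward, and grows down a group as new shells are added.
All are in group 1, so atomic radius increases down the group.
So from smallest to largest: H < Li < Na < K < Rb < Cs.

H < Li < Na < K < Rb < Cs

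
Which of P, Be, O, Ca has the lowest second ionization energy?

Ca

The second ionization energy removes an electron from the +1 ion. For each element: P⁺ still has 4 valence electrons; Be⁺ still has 1 valence electron; O⁺ still has 5 valence electrons; Ca⁺ still has 1 valence electron.
All are still removing valence electrons, so compare the +1 ions as you would atoms: IE_2 generally rises across a period (higher Z_eff) and falls down a group (larger shell), subject to the usual subshell exceptions.
Valence configurations: P⁺ [Ne]3s²3p², Be⁺ [He]2s¹, O⁺ [He]2s²2p³, Ca⁺ [Ar]4s¹.
Approximate IE_2 values (kJ/mol): P 1907, Be 1757, O 3388, Ca 1145.
Overall IE_2 order: Ca < Be < P < O.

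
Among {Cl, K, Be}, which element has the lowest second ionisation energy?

After 1 electron has been removed, what remains? Cl⁺ still has 6 valence electrons; K⁺ is the bare [Ar] core; Be⁺ still has 1 valence electron.
Core electrons are held far more tightly than valence electrons, so K tops the IE_2 order.
Valence configurations: Cl⁺ [Ne]3s²3p⁴, Be⁺ [He]2s¹.
Approximate IE_2 values (kJ/mol): Cl 2298, K 3052, Be 1757.
Overall IE_2 order: Be < Cl < K.

Be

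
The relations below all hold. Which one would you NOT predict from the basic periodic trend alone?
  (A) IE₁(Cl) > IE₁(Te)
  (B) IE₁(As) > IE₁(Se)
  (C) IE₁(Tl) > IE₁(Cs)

The general trend: first ionization energy increases across a period and decreases down a group.
(A) Cl (period 3, group 17) vs Te (period 5, group 16): the stated order agrees with the simple trend.
(B) As (period 4, group 15) vs Se (period 4, group 16): the stated order contradicts the simple trend.
(C) Tl (period 6, group 13) vs Cs (period 6, group 1): the stated order agrees with the simple trend.
The exception is (B): Se (4p⁴) ionizes more easily than half-filled As (4p³).

(B)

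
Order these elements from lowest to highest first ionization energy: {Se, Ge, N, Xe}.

Ge < Se < Xe < N

N is in period 2, group 15; Ge is in period 4, group 14; Se is in period 4, group 16; Xe is in period 5, group 18.
Across a period the outer electron is held more tightly (higher IE₁); down a group it sits in a higher shell, more shielded, and comes off more easily.
Neither a single period nor a single group — weigh both effects.
Se > Ge: both are in period 4; the period trend gives Se the larger value.
Xe > Se: the two effects oppose for this pair; the across-period effect wins (1170 vs 941 kJ/mol).
N > Xe: period and group pull opposite ways; the down-group shift dominates (1402 vs 1170 kJ/mol).
For reference (kJ/mol): N 1402, Ge 762, Se 941, Xe 1170.
So from lowest to highest: Ge < Se < Xe < N.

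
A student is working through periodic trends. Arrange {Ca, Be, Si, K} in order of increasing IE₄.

Si < K < Ca < Be

IE_4 is the cost of taking one more electron from the +3 cation: Ca³⁺ is already 1 electron into the core; Be³⁺ is already 1 electron into the core; Si³⁺ still has 1 valence electron; K³⁺ is already 2 electrons into the core.
Pulling an electron out of a noble-gas core costs far more than removing a remaining valence electron, so K, Ca and Be sit at the high end of IE_4.
Approximate IE_4 values (kJ/mol): Ca 6491, Be 21007, Si 4356, K 5877.
Putting it together, IE_4: Si < K < Ca < Be.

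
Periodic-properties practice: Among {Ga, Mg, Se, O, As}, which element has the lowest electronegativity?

Mg

O is in period 2, group 16; Mg is in period 3, group 2; Ga is in period 4, group 13; As is in period 4, group 15; Se is in period 4, group 16.
Smaller atoms with higher effective nuclear charge are more electronegative.
Neither a single period nor a single group — weigh both effects.
Ga > Mg: period and group pull opposite ways; the across-period shift dominates (1.81 vs 1.31).
As > Ga: both are in period 4; the period trend gives As the larger value.
Se > As: Se lies to the right of As in period 4, so the across-period effect alone puts Se higher.
O > Se: O sits above Se in group 16, so the down-group effect alone puts O higher.
Tabulated electronegativity (Pauling): O 3.44, Mg 1.31, Ga 1.81, As 2.18, Se 2.55.
The lowest electronegativity among these belongs to Mg.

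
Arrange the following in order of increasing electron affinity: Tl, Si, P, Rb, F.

Tl < Rb < P < Si < F

F is in period 2, group 17; Si is in period 3, group 14; P is in period 3, group 15; Rb is in period 5, group 1; Tl is in period 6, group 13.
Electron affinity generally becomes more exothermic across a period toward the halogens and less exothermic down a group.
These span different periods and groups, so the two trends combine.
Rb > Tl: period and group pull opposite ways; the down-group shift dominates (47 vs 19 kJ/mol).
P > Rb: relative to Rb, both the across-period and down-group shifts push P's electron affinity up.
Si > P: this pair runs against the simple trend — see the exception note.
F > Si: both effects reinforce here, so F is clearly the higher of the two.
Note the exception: Si has a higher electron affinity than P, contrary to the simple trend — adding an electron to P's half-filled 3p³ is unfavourable, so Si (3p²) has the more exothermic EA.
Tabulated electron affinity (kJ/mol): F 328, Si 134, P 72, Rb 47, Tl 19.
So from lowest to highest: Tl < Rb < P < Si < F.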